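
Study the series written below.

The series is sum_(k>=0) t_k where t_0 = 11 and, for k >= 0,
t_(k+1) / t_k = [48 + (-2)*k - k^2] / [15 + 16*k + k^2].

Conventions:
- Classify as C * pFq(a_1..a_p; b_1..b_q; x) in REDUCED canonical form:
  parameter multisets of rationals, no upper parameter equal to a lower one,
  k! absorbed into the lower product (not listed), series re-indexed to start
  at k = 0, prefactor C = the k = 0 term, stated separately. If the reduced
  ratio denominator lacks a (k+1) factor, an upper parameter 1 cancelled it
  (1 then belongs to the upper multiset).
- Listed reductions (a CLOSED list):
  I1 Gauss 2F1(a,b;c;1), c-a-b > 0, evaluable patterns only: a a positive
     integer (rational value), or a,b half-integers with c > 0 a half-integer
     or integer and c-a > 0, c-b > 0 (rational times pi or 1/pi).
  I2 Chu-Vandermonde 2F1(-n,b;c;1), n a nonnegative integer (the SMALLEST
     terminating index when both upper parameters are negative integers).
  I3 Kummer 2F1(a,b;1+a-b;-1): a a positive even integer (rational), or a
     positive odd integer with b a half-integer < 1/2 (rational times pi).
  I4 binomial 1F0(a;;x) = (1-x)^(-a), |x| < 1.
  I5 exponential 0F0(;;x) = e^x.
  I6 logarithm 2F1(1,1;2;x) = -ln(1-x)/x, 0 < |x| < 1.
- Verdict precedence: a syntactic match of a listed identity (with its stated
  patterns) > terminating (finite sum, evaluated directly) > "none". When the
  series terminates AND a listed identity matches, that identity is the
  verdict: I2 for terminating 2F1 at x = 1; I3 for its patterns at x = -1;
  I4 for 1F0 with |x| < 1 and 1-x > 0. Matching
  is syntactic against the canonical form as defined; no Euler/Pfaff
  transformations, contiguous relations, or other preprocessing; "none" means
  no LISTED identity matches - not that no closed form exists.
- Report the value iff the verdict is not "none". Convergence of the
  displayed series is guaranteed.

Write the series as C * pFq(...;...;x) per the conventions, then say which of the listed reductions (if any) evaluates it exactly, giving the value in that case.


Classification (C = 11): 2F1 with upper {-6, 8}, lower {15}, argument x = -1. Verdict (x = -1): Kummer (I3) applies (x = -1; c = 15 equals 1+a-b for upper {-6, 8}: listed pattern). Value: 1573/10.

First insight: x = (-1) and roots of the ratio polynomials (C = 11, x = -1) are the negated parameters.
Term ratio: r(k) = (-1) * (k-6) (k+8) / [(k+15) (k+1)] - rational in k, leading ratio (-1); with t_0 = 11, classification follows.


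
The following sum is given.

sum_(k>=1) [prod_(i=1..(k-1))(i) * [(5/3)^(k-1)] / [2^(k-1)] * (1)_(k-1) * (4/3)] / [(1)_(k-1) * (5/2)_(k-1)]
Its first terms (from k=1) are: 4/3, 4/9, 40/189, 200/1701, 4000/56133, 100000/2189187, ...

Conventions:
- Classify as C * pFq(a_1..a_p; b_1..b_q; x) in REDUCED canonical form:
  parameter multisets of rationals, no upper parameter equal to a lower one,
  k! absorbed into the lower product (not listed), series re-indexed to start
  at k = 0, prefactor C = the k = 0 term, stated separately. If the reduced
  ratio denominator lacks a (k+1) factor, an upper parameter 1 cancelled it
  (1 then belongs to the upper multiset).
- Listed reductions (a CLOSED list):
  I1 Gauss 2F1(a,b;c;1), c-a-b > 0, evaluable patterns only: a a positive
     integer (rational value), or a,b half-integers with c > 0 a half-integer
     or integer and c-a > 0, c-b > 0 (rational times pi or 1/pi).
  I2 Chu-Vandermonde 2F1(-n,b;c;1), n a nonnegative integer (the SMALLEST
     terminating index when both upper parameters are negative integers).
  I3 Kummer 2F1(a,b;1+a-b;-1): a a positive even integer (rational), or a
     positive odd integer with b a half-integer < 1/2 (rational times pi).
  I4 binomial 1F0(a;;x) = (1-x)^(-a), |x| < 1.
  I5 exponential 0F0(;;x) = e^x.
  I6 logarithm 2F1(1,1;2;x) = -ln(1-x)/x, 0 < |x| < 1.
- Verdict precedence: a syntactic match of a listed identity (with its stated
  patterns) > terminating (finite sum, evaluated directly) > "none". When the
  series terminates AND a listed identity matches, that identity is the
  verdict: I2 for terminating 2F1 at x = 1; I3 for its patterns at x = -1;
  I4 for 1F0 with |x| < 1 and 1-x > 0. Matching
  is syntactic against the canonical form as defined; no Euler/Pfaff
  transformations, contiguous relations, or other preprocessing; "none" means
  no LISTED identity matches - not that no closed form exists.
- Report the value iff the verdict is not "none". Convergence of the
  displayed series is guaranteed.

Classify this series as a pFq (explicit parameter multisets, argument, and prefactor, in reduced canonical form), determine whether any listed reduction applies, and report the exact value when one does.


x = 5/6 here; the reduced form reads 2F1, upper {1, 1}, lower {5/2}, C = 4/3. Verdict: none - at argument 5/6 the multisets {1, 1} ; {5/2} match no listed identity.

The tell: t_0 = 4/3 here, and the two k-th powers (C = 4/3) combine into one argument.
Step ratio: r(k) = (5/6) * (k+1) (k+1) / [(k+5/2) (k+1)] - rational; roots negated = parameters, x = (5/6), C = 4/3.


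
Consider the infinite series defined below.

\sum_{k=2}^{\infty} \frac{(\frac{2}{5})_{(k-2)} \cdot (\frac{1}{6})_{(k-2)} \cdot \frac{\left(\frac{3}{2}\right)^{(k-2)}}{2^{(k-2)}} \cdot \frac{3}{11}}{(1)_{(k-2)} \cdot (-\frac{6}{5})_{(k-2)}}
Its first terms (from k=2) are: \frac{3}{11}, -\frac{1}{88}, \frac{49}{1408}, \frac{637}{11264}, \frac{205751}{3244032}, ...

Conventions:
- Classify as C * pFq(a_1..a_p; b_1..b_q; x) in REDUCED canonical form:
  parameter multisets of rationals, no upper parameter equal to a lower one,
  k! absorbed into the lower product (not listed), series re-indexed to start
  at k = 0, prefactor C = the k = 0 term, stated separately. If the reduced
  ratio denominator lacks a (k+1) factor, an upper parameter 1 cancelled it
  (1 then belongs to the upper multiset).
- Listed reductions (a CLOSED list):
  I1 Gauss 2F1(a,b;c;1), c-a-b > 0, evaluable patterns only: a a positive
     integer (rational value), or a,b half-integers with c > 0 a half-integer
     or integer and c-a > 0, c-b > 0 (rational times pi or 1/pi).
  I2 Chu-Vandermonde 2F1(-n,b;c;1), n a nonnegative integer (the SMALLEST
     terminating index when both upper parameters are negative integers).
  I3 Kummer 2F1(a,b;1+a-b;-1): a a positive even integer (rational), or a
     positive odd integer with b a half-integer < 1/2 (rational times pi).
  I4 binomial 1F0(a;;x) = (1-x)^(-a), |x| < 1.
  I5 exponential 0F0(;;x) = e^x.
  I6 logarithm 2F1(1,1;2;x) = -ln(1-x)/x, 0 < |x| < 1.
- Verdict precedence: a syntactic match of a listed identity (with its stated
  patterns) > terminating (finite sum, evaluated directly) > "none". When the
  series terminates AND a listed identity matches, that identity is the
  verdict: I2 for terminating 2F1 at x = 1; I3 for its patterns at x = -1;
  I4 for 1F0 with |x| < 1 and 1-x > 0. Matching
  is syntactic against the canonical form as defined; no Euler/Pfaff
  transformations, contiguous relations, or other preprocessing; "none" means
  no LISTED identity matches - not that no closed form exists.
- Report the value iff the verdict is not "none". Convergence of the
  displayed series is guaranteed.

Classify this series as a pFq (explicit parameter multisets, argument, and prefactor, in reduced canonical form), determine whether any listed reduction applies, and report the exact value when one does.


At argument \frac{3}{4}: a 2F1 with upper {\frac{1}{6}, \frac{2}{5}}, lower {-\frac{6}{5}}, scaled by C = \frac{3}{11}. Verdict: none (x = \frac{3}{4}): each listed identity misses the multisets {\frac{1}{6}, \frac{2}{5}} ; {-\frac{6}{5}}.

The tell: x = \frac{3}{4} and (1)_k (C = 3/11, x = 3/4) is k! itself.
Consecutive-term ratio: r(k) = \frac{3}{4} * (k+\frac{1}{6}) (k+\frac{2}{5}) / [(k-\frac{6}{5}) (k+1)] - rational in k. x = \frac{3}{4}; t_0 = \frac{3}{11}; negate the roots.


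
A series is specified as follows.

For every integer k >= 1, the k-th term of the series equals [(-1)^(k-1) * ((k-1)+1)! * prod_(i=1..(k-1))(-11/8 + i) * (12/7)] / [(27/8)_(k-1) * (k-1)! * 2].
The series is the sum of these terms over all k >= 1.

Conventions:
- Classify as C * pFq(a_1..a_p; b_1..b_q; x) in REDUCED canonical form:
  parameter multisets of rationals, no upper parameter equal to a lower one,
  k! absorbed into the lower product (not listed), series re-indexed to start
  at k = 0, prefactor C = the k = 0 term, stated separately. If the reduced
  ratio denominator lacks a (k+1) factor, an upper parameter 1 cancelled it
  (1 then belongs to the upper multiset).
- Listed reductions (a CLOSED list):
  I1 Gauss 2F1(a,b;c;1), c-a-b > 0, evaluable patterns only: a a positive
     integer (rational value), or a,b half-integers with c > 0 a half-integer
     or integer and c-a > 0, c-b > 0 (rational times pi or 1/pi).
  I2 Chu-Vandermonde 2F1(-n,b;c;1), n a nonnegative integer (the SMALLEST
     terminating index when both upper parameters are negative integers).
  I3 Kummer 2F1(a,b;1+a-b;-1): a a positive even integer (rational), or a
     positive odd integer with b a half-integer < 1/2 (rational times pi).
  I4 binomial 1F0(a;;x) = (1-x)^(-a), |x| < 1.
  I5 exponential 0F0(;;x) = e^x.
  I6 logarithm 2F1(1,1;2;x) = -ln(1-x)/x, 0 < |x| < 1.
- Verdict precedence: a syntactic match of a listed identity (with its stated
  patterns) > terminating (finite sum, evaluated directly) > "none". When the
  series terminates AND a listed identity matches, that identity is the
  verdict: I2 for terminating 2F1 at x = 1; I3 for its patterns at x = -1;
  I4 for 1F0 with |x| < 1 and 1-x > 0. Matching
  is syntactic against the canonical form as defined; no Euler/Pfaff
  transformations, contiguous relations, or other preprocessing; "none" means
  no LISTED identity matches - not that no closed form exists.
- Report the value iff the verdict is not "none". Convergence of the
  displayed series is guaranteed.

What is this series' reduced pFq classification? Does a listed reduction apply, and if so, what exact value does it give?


Classification (C = 6/7): 2F1 with upper {-3/8, 2}, lower {27/8}, argument x = -1. Verdict: this is the Kummer evaluation I3 (x = -1; c = 27/8 equals 1+a-b for upper {-3/8, 2}: listed pattern). Hence: 57/56.

Key step: t_0 = 6/7 here, and the running product (prefactor 6/7) telescopes to a rising factorial.
Step ratio: r(k) = (-1) * (k-3/8) (k+2) / [(k+27/8) (k+1)] ; factor over Q: parameters, x = (-1), and C = 6/7.


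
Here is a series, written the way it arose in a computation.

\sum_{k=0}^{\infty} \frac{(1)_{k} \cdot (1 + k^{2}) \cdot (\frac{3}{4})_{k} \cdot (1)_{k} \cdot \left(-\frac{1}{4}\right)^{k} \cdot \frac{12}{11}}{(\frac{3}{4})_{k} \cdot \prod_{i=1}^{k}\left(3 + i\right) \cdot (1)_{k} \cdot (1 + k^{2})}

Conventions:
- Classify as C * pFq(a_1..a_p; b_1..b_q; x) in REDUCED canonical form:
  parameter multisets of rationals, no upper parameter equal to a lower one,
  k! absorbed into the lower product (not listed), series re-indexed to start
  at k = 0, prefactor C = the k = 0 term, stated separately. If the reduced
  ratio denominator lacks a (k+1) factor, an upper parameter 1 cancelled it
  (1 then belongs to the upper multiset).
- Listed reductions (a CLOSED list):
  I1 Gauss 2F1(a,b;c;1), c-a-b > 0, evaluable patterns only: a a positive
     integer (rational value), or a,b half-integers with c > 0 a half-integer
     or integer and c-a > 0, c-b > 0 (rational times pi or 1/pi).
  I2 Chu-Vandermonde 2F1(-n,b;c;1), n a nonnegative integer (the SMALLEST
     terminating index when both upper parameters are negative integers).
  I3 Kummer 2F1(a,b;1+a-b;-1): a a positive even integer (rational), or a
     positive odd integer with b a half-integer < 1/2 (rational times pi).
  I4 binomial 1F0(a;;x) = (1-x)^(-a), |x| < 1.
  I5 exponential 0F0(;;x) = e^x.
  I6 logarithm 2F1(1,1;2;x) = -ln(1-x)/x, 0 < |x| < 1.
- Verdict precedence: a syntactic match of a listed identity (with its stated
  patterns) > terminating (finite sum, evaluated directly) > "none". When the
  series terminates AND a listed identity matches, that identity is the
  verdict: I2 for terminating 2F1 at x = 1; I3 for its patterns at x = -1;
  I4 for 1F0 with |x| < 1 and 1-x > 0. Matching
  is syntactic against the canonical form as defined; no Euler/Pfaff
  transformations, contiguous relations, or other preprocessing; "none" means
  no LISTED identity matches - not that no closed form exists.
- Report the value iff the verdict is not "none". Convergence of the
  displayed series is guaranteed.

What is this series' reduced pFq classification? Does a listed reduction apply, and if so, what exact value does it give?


This is \frac{12}{11} * 2F1(1, 1; 4; -\frac{1}{4}) in reduced canonical form. Verdict: no listed reduction: x = -\frac{1}{4} and upper {1, 1} fail every I1-I6 pattern.

Key observation: x = -\frac{1}{4} and (1)_k (prefactor 12/11) is k! itself.
Ratio: r(k) = -\frac{1}{4} * (k+1) (k+1) / [(k+4) (k+1)] - rational; roots negated = parameters, x = -\frac{1}{4}, C = \frac{12}{11}.


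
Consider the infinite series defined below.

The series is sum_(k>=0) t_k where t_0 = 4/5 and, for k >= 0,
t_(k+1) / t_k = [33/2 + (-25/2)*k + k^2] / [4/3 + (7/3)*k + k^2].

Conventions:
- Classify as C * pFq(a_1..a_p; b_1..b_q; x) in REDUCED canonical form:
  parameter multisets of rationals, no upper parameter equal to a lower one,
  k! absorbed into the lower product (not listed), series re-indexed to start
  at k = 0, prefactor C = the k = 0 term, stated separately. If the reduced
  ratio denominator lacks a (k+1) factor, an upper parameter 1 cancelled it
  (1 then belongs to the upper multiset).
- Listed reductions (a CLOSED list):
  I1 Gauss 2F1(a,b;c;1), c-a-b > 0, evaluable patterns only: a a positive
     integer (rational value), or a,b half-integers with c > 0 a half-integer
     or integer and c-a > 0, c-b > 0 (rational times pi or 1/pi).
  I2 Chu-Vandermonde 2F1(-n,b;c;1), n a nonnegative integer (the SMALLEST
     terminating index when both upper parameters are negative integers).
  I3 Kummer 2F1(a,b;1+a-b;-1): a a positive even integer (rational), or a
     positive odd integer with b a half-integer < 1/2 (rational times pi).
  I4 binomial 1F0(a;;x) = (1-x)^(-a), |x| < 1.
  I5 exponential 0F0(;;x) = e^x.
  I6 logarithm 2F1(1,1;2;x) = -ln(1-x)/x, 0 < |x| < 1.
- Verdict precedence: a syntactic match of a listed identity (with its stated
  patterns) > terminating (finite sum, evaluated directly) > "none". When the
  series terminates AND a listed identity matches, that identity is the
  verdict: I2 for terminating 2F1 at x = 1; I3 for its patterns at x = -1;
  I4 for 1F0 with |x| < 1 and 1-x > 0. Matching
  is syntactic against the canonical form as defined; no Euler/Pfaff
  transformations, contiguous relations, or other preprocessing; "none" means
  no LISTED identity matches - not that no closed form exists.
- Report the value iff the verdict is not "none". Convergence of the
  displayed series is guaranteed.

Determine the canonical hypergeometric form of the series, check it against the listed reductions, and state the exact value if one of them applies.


x = 1 here; the reduced form reads 2F1, upper {-11, -3/2}, lower {4/3}, C = 4/5. Verdict: Chu-Vandermonde (I2) fires (terminating 2F1 at x = 1 with n = 11, b = -3/2, c = 4/3). Its exact value is 285360448253/15440281600.

Key observation: x = 1 and roots of the ratio polynomials (prefactor 4/5) are the negated parameters.
Consecutive-term ratio: r(k) = 1 * (k-11) (k-3/2) / [(k+4/3) (k+1)] - rational in k. x = 1; t_0 = 4/5; negate the roots.


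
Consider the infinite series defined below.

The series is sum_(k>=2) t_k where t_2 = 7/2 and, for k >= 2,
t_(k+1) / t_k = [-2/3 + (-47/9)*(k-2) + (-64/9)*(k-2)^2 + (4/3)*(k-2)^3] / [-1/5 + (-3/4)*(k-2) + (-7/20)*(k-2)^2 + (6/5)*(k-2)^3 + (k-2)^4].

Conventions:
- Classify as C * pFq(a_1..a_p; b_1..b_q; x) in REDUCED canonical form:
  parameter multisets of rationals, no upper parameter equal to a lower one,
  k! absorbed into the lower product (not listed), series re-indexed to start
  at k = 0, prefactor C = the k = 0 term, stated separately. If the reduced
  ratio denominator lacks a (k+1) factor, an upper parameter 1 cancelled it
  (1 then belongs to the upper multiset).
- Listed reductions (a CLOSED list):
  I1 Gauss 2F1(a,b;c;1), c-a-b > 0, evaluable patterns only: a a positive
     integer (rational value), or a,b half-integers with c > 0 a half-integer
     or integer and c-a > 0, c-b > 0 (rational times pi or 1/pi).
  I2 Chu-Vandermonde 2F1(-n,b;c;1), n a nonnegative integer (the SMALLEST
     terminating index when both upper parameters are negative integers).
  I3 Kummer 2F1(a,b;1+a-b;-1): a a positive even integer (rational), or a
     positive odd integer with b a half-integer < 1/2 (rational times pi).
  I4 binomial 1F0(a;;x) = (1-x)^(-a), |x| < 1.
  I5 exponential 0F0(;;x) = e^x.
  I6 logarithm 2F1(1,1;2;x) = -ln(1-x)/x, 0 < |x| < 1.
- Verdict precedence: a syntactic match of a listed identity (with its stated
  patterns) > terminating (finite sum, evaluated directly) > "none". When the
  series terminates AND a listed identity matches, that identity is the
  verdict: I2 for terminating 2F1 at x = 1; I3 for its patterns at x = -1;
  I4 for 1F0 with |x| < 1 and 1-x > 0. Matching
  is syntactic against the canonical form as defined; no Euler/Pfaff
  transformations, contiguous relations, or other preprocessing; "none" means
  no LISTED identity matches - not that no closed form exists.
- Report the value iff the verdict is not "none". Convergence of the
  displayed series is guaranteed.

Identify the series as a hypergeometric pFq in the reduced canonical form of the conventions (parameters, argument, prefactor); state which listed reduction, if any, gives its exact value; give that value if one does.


Prefactor 7/2, argument 4/3: 2F2 with upper {-6, 1/6} over lower {-4/5, 1/2}. Verdict: terminating - upper parameter -6 makes this a finite sum (last index 6), evaluated exactly. Value: -313637654569/31251919446.

Key step: with t_0 = 7/2, the ratio is unreduced: k + 1/2 divides both sides (C = 7/2, x = 4/3).
Consecutive-term ratio: r(k) = (4/3) * (k-6) (k+1/6) / [(k-4/5) (k+1/2) (k+1)] - rational in k. x = (4/3); t_0 = 7/2; negate the roots.


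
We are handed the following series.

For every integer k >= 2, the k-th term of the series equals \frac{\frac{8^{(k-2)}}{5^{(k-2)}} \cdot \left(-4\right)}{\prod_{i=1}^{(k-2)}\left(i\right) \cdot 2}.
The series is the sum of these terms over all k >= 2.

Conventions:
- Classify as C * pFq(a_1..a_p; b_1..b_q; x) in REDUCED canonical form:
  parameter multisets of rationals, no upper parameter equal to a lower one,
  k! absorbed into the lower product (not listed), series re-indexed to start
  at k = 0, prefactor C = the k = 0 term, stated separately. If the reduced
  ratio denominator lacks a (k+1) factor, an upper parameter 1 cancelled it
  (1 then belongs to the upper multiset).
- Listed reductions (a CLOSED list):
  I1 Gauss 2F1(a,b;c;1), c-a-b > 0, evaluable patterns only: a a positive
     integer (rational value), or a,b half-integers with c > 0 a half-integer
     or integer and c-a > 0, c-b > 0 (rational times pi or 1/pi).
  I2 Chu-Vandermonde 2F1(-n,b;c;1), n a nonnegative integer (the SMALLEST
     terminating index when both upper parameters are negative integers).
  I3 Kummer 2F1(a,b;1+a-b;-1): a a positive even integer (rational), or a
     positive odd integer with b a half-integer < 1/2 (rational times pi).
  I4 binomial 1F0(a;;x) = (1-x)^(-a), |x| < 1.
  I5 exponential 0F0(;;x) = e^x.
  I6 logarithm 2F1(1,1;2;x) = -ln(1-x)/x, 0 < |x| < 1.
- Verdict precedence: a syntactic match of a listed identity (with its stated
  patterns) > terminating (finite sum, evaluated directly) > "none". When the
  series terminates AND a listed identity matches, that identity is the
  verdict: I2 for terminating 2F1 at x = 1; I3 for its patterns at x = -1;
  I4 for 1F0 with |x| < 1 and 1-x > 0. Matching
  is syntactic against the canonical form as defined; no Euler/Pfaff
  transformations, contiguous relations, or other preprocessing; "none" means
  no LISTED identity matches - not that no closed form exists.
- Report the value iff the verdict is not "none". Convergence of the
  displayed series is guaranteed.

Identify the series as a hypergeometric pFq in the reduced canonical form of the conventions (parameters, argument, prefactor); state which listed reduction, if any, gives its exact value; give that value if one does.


Reduced: x = \frac{8}{5}, 0F0, upper = {-}, lower = {-}, C = -2. Verdict at x = \frac{8}{5}: exponential (I5) matches (the 0F0 exponential series at x = \frac{8}{5}). Value: \left(-2\right) \cdot e^{\frac{8}{5}}.

Structural cue: from the first term -2: the product of the first k integers (prefactor -2) is k!.
Consecutive-term ratio: r(k) = \frac{8}{5} * 1 / [(k+1)] - poly over poly, x = \frac{8}{5} from leading terms; C = -2 at k = 0.


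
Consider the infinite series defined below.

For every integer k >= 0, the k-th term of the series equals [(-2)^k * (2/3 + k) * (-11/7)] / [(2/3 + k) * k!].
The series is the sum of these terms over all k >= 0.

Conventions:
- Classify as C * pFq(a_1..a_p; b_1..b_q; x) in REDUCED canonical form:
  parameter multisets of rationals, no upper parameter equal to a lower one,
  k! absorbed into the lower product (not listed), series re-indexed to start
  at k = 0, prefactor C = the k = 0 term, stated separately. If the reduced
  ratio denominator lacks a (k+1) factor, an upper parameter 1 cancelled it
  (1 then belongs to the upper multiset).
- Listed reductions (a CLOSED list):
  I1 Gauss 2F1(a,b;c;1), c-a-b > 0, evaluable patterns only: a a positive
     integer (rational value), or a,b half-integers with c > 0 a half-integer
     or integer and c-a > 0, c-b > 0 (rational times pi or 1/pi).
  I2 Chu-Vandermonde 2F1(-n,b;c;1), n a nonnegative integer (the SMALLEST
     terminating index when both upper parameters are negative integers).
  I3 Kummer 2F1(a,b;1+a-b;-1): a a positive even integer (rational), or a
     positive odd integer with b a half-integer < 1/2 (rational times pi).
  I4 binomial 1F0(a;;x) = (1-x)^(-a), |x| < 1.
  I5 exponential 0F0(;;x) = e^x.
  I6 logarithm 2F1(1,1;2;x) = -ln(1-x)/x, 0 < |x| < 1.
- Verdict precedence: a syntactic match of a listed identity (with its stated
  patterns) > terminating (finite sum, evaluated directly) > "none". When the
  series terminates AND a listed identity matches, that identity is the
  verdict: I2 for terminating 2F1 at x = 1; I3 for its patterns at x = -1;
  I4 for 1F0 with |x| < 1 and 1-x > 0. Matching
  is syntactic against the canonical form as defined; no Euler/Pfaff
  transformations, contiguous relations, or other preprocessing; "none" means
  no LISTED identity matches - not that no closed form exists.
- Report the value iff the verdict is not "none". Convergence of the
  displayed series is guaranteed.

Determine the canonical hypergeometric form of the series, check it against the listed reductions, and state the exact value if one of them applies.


This is -11/7 * 0F0(-; -; -2) in reduced canonical form. Verdict: exponential (I5) applies (the 0F0 exponential series at x = -2). Sum: (-11/7) * e^(-2).

First insight: from the first term -11/7: striking the common factor k + 2/3 reduces the term (prefactor -11/7).
Term ratio: r(k) = (-2) * 1 / [(k+1)] - rational in k, leading ratio (-2); with t_0 = -11/7, classification follows.


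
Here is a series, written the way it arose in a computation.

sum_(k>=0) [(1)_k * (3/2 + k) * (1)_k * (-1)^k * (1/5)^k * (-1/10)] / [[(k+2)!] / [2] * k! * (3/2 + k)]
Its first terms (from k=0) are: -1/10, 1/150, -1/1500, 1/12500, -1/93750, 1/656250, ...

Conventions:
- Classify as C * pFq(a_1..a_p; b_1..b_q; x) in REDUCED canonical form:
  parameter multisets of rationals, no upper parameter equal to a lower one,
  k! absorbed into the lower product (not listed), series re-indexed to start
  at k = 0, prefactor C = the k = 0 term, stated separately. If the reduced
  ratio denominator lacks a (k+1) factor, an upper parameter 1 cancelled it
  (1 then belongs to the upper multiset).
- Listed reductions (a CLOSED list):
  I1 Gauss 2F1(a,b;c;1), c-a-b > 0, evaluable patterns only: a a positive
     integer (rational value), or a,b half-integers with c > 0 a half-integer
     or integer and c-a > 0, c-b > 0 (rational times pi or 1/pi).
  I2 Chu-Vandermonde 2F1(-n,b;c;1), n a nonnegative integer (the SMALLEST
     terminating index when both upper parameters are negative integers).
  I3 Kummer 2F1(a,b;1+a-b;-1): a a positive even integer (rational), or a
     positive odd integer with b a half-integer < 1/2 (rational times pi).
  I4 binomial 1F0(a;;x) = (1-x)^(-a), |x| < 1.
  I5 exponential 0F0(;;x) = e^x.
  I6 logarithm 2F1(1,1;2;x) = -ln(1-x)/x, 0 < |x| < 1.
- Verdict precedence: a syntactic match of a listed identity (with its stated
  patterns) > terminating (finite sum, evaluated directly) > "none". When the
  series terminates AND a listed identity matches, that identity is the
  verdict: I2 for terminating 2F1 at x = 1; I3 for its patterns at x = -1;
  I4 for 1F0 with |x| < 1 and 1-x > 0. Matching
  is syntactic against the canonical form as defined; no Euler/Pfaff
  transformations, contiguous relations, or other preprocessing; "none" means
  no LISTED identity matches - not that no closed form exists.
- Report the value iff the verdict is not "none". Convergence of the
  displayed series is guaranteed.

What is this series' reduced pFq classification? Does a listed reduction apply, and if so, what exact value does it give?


Classification (C = -1/10): 2F1 with upper {1, 1}, lower {3}, argument x = -1/5. Verdict: none (x = -1/5): each listed identity misses the multisets {1, 1} ; {3}.

The tell: x = (-1/5) and the (-1)^k factor (C = -1/10, x = -1/5) folds into the argument's sign.
Term ratio: r(k) = (-1/5) * (k+1) (k+1) / [(k+3) (k+1)] - rational in k. x = (-1/5); t_0 = -1/10; negate the roots.


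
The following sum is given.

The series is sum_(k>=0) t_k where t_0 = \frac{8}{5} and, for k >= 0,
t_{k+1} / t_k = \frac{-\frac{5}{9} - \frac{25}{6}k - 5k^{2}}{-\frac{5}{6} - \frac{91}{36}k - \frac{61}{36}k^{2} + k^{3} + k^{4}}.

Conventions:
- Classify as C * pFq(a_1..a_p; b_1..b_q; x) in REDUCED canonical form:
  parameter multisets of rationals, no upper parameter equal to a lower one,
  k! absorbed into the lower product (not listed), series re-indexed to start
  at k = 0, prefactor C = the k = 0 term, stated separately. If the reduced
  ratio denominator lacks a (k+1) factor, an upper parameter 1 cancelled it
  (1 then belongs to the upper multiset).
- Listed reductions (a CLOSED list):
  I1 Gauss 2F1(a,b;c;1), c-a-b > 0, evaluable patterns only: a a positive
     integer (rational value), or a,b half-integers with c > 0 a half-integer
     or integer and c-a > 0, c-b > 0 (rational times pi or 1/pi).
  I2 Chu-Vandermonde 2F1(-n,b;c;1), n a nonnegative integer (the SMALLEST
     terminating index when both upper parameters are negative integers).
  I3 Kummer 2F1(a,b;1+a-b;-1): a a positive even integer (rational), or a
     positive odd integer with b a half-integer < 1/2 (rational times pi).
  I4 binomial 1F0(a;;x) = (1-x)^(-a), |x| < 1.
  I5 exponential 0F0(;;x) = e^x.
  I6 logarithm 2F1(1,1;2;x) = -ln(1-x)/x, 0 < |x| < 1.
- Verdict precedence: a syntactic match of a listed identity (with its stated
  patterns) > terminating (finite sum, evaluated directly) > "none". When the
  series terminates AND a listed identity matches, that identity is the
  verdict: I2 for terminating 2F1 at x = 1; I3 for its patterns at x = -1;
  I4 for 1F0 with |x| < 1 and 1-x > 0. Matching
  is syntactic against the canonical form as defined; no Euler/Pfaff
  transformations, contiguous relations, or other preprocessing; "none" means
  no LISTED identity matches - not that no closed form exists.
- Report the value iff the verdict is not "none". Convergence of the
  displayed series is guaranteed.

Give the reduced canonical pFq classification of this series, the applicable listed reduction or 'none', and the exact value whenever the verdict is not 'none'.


With C = \frac{8}{5}: the canonical form is 1F2(\frac{1}{6}; -\frac{3}{2}, \frac{5}{6}; -5). Verdict: none. Every listed pattern misses the 1F2 form at -5, upper {\frac{1}{6}}.

First insight: with t_0 = \frac{8}{5}, factor the ratio over Q (C = 8/5): negated roots = parameters.
Term ratio: r(k) = -5 * (k+\frac{1}{6}) / [(k-\frac{3}{2}) (k+\frac{5}{6}) (k+1)] - rational; roots negated = parameters, x = -5, C = \frac{8}{5}.


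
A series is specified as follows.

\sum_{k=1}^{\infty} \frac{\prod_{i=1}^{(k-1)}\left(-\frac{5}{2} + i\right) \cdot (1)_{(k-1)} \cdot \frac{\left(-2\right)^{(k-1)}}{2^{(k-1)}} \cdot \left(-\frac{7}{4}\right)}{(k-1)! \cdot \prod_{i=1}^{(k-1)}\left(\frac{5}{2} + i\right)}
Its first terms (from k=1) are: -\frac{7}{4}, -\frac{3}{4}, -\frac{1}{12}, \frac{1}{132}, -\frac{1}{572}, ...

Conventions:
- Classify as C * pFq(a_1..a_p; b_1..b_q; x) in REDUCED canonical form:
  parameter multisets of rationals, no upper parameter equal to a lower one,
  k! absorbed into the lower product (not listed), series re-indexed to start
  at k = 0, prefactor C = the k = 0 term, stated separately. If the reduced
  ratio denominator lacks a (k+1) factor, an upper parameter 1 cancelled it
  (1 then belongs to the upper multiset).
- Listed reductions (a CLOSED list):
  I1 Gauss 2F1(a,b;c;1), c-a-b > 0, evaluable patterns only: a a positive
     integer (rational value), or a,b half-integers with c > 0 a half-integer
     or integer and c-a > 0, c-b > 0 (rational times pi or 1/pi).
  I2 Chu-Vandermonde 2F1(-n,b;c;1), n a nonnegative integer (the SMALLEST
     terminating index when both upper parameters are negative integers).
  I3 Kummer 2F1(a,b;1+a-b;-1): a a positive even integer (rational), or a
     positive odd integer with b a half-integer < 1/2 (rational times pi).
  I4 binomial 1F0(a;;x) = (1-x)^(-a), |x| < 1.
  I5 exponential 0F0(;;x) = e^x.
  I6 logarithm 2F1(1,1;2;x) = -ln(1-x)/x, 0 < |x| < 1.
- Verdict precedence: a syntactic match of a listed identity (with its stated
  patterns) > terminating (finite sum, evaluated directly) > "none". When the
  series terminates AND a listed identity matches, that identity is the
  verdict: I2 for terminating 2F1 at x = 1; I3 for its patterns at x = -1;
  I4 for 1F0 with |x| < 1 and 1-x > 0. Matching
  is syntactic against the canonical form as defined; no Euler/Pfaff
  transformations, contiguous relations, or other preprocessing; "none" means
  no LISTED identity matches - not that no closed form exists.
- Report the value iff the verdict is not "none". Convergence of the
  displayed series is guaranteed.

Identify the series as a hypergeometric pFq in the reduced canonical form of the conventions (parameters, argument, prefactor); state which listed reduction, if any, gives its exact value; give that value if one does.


Classification (C = -\frac{7}{4}): 2F1 with upper {-\frac{3}{2}, 1}, lower {\frac{7}{2}}, argument x = -1. Verdict (x = -1): Kummer (I3) applies (x = -1; c = \frac{7}{2} equals 1+a-b for upper {-\frac{3}{2}, 1}: listed pattern). Sum: \left(-\frac{105}{128}\right) \cdot \pi.

First insight: from the first term -\frac{7}{4}: the running product (C = -7/4, x = -1) telescopes to a rising factorial.
Ratio: r(k) = -1 * (k-\frac{3}{2}) (k+1) / [(k+\frac{7}{2}) (k+1)] ; factor over Q: parameters, x = -1, and C = -\frac{7}{4}.


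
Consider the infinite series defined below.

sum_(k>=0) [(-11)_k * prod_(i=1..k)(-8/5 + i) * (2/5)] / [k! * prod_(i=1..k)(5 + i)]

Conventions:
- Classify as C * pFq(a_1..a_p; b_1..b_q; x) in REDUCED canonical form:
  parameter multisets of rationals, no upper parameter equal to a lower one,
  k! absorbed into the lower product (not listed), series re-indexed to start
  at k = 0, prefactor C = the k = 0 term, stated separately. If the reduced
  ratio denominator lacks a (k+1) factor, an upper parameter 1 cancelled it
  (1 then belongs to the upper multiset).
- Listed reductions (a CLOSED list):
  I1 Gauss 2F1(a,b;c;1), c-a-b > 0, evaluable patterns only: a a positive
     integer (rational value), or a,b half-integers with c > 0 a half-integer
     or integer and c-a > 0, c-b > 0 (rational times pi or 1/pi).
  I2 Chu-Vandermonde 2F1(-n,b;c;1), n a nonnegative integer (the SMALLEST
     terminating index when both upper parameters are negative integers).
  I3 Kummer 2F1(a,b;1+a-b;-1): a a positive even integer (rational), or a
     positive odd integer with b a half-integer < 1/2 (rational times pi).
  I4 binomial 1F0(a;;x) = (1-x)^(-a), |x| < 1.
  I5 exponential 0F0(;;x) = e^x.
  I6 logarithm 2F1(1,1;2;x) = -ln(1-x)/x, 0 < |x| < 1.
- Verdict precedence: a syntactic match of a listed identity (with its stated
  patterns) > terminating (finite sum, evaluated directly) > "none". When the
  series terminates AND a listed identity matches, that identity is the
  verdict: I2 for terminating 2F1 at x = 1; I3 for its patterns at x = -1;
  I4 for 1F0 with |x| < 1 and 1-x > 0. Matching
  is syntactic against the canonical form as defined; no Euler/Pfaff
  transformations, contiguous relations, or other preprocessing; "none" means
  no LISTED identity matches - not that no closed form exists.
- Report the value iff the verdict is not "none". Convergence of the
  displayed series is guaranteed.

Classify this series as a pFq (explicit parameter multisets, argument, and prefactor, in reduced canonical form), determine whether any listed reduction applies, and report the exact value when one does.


Key observation: x = 1 and the lower running product (C = 2/5, x = 1) is a rising factorial.
Consecutive-term ratio: r(k) = 1 * (k-11) (k-3/5) / [(k+6) (k+1)] ; factor over Q: parameters, x = 1, and C = 2/5.

x = 1 here; the reduced form reads 2F1, upper {-11, -3/5}, lower {6}, C = 2/5. Verdict: this is Vandermonde's identity (I2) (terminating 2F1 at x = 1 with n = 11, b = -3/5, c = 6). Hence: 129343854187/170898437500.


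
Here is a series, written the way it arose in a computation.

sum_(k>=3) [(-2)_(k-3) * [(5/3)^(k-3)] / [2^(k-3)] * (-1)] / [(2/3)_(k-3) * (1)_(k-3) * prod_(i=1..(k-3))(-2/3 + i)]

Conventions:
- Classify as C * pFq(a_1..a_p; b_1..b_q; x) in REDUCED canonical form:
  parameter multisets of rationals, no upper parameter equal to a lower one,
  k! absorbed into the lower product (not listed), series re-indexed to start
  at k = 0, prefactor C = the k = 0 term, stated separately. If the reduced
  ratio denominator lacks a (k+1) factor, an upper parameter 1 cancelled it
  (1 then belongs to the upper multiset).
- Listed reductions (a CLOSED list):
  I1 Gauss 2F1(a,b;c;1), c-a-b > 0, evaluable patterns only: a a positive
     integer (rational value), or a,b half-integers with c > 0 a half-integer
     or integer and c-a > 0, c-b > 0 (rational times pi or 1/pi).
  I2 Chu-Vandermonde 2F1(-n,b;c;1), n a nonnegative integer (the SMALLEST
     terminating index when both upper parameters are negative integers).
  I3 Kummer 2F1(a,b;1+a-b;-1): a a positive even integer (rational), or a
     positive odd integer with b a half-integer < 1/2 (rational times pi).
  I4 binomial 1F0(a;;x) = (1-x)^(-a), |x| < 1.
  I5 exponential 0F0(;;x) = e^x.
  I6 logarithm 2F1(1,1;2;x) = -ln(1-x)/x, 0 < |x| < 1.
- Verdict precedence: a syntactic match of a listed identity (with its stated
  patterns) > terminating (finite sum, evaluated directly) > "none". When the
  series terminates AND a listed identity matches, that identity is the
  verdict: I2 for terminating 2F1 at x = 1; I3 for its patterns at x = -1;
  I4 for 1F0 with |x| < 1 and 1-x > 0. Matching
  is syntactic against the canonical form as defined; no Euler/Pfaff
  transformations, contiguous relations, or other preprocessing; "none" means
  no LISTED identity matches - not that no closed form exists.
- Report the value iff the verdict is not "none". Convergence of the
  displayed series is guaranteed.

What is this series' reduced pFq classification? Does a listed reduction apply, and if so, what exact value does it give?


Reduced: x = 5/6, 1F2, upper = {-2}, lower = {1/3, 2/3}, C = -1. Verdict: terminating (-2 upstairs). 3 nonzero terms in all; added directly. Exact value: 163/32.

Key step: with t_0 = -1, the lower running product (prefactor -1) is a rising factorial.
Adjacent-term ratio: r(k) = (5/6) * (k-2) / [(k+1/3) (k+2/3) (k+1)] - rational in k. x = (5/6); t_0 = -1; negate the roots.


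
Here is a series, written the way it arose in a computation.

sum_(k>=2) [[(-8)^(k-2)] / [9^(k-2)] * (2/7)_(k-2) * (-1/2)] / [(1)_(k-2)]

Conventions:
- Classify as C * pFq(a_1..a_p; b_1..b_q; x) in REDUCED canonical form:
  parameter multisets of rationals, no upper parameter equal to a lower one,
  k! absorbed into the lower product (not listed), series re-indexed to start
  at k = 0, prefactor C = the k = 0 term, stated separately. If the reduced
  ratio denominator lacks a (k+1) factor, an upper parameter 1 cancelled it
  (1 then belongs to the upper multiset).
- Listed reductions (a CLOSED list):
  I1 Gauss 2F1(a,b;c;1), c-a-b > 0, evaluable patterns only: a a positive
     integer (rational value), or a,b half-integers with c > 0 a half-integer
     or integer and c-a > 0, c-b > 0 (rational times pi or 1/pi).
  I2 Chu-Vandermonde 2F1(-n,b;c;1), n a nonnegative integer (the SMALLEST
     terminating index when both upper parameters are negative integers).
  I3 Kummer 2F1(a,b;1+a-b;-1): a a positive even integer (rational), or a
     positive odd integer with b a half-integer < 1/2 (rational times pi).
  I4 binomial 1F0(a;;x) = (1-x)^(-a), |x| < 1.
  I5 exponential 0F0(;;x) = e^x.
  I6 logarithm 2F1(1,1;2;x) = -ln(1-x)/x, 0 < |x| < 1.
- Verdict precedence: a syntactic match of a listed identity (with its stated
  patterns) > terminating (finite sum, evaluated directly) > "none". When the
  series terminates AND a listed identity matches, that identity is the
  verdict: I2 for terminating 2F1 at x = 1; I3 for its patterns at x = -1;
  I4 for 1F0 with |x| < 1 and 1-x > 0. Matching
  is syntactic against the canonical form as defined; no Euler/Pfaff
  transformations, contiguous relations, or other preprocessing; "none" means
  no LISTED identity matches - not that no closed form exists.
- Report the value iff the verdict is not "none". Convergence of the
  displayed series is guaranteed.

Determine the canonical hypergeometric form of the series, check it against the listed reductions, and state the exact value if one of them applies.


Classification (C = -1/2): 1F0 with upper {2/7}, lower {-}, argument x = -8/9. Verdict: the binomial series (I4) fires (the 1F0 binomial series: exponent -2/7, x = -8/9). Value: (-1/2) * (17/9)^(-2/7).

Key observation: from the first term -1/2: (1)_k (C = -1/2, x = -8/9) is k! itself.
Term ratio: r(k) = (-8/9) * (k+2/7) / [(k+1)] ; factor over Q: parameters, x = (-8/9), and C = -1/2.


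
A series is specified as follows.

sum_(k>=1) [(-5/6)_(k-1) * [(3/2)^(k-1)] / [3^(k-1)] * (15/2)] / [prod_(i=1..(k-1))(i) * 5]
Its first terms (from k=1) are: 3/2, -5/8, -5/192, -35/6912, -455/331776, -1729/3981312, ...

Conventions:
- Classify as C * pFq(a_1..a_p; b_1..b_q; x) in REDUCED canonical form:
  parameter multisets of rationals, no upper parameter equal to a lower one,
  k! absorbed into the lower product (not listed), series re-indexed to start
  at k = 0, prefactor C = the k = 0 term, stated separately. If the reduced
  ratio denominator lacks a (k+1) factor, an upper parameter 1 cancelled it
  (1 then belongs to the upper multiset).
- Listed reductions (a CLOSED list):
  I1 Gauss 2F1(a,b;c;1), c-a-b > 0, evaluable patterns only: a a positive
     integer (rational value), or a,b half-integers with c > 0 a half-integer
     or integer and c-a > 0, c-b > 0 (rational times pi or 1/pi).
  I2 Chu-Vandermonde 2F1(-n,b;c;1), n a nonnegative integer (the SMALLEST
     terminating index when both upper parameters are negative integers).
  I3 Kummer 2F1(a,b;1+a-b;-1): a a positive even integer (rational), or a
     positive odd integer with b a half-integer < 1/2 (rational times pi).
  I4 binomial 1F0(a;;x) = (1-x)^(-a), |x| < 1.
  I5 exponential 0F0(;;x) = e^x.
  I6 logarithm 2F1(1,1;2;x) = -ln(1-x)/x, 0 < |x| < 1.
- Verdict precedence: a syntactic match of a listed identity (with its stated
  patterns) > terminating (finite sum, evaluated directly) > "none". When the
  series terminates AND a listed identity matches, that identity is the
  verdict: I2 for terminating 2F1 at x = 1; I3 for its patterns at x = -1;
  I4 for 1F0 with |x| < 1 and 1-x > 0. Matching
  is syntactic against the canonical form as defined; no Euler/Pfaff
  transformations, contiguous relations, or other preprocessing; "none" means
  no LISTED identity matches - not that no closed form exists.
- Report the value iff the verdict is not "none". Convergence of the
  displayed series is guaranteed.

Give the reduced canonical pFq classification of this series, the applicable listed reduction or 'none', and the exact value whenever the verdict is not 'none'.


x = 1/2 here; the reduced form reads 1F0, upper {-5/6}, lower {-}, C = 3/2. Verdict: the binomial series (I4) fires (the 1F0 binomial series: exponent 5/6, x = 1/2). Hence: (3/2) * (1/2)^(5/6).

Key step: t_0 being 3/2, the constant factors (prefactor 3/2) combine into one prefactor.
Adjacent-term ratio: r(k) = (1/2) * (k-5/6) / [(k+1)] - rational in k. x = (1/2); t_0 = 3/2; negate the roots.
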